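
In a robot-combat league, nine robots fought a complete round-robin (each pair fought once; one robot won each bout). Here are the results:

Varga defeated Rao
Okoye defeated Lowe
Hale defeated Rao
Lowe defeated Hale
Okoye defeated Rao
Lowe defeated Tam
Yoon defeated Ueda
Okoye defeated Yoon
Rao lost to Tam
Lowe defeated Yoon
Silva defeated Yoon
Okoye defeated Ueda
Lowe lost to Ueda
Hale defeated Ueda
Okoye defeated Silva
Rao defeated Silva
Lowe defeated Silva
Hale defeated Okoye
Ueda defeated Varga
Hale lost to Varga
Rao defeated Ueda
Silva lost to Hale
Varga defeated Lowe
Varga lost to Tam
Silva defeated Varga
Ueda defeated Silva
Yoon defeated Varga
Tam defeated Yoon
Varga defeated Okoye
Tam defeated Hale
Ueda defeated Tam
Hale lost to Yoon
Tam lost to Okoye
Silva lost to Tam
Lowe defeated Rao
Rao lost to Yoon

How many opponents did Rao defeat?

Rao's results: beat Silva, Ueda; lost to Tam, Yoon, Varga, Hale, Lowe, Okoye.
That is 2 wins.

2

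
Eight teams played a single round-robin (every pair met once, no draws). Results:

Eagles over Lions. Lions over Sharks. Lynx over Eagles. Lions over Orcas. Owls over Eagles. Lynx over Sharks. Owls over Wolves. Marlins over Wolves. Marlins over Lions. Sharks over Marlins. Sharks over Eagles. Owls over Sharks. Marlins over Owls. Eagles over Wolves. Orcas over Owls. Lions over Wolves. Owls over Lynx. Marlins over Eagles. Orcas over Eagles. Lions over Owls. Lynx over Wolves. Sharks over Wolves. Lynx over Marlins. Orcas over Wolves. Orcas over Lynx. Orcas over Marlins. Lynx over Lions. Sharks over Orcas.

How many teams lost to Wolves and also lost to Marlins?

0

Wolves beat: no one.
Marlins beat: Wolves, Eagles, Owls, Lions.
No one was beaten by both.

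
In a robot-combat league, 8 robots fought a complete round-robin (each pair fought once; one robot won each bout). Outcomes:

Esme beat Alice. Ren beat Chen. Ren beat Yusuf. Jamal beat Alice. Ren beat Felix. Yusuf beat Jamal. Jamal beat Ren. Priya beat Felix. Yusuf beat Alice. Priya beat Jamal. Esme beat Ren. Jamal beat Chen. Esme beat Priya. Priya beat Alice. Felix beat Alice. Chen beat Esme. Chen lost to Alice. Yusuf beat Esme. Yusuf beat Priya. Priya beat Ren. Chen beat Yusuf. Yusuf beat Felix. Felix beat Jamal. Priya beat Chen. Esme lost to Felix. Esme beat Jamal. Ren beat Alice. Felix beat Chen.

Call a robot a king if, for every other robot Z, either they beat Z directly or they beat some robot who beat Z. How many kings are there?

Ren reaches everyone (king).
Felix reaches everyone (king).
Jamal cannot reach Priya in two steps.
Esme reaches everyone (king).
Chen reaches everyone (king).
Yusuf reaches everyone (king).
Alice cannot reach Ren, Felix, Jamal, Priya in two steps.
Priya reaches everyone (king).
Kings: Ren, Felix, Esme, Chen, Yusuf, Priya — 6.

6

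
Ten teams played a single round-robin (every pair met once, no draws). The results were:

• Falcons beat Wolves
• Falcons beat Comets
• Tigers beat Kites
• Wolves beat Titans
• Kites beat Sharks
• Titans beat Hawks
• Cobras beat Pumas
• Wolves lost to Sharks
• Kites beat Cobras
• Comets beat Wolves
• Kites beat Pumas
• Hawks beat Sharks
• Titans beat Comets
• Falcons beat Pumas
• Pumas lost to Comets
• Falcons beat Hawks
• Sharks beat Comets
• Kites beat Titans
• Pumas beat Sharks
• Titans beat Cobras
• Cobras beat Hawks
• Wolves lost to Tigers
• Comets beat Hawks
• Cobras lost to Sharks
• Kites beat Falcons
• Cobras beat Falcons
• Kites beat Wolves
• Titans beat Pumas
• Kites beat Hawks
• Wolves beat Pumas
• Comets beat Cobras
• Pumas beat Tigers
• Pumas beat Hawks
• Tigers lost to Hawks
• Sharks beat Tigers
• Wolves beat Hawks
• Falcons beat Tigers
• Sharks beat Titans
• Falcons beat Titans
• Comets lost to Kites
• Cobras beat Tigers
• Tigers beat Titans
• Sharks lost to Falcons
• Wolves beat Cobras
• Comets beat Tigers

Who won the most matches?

Kites

Win totals: Kites 8, Cobras 4, Comets 5, Falcons 7, Tigers 3, Wolves 4, Titans 4, Hawks 2, Sharks 5, Pumas 3.
Kites leads with 8 wins (next highest: 7).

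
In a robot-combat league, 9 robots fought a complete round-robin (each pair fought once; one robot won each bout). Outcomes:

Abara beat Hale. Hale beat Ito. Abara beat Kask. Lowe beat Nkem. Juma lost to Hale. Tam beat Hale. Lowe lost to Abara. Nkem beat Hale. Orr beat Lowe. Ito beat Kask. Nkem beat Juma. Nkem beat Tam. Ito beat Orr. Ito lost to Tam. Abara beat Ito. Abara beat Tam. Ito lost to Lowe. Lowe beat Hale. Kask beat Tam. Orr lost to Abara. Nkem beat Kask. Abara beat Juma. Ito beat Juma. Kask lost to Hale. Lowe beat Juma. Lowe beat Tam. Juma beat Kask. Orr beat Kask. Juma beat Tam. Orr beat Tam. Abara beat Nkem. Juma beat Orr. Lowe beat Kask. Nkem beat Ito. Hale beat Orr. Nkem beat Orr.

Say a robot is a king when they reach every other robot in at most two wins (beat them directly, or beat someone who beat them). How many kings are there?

Hale cannot reach Nkem, Abara in two steps.
Juma cannot reach Nkem, Abara in two steps.
Tam cannot reach Lowe, Nkem, Abara in two steps.
Lowe cannot reach Abara in two steps.
Ito cannot reach Hale, Nkem, Abara in two steps.
Kask cannot reach Juma, Lowe, Nkem, Abara, Orr in two steps.
Nkem cannot reach Abara in two steps.
Abara reaches everyone (king).
Orr cannot reach Abara in two steps.
Kings: Abara — 1.

1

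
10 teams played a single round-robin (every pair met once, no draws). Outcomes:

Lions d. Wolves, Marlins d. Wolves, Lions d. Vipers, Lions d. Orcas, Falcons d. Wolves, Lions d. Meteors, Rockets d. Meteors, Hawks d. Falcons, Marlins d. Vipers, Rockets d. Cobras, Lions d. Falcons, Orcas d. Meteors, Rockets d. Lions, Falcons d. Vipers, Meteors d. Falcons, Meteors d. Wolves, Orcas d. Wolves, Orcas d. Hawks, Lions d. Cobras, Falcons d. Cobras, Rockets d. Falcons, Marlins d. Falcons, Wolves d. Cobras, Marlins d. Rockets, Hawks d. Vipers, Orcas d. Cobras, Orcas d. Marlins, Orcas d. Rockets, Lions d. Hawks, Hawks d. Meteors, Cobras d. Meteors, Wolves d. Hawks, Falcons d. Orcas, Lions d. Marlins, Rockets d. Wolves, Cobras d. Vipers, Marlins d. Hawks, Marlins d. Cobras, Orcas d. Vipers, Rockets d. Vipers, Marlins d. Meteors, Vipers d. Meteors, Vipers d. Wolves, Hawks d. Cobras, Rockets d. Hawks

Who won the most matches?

Lions

Win totals: Hawks 4, Marlins 7, Vipers 2, Lions 8, Wolves 2, Cobras 2, Falcons 4, Orcas 7, Meteors 2, Rockets 7.
Lions leads with 8 wins (next highest: 7).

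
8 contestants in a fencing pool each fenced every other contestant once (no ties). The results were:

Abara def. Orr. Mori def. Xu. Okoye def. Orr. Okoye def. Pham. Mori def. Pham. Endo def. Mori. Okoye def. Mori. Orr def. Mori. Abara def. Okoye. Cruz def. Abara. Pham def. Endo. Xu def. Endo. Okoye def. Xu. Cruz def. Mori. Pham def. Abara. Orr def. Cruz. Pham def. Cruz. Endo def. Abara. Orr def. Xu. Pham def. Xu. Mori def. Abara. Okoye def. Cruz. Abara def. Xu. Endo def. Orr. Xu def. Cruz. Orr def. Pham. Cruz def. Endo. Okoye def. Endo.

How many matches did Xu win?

2

Xu's results: beat Endo, Cruz; lost to Orr, Pham, Okoye, Abara, Mori.
That is 2 wins.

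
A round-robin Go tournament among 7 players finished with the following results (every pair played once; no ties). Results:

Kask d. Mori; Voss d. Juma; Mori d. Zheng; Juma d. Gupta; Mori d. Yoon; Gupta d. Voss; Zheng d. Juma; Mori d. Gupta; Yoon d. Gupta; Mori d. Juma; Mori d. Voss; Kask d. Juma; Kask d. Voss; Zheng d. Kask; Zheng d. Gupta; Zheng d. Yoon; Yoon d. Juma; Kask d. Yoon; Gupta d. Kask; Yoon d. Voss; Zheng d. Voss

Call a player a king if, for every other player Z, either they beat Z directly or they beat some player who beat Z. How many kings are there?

3

Mori reaches everyone (king).
Kask reaches everyone (king).
Juma cannot reach Mori, Yoon, Zheng in two steps.
Yoon cannot reach Mori, Zheng in two steps.
Zheng reaches everyone (king).
Gupta cannot reach Zheng in two steps.
Voss cannot reach Mori, Kask, Yoon, Zheng in two steps.
Kings: Mori, Kask, Zheng — 3.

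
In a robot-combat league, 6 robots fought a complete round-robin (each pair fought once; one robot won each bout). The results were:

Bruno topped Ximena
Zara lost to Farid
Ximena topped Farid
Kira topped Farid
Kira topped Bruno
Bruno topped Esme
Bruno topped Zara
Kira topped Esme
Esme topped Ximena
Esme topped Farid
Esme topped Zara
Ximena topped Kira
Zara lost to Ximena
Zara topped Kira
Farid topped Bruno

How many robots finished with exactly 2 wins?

Win totals: Esme 3, Farid 2, Bruno 3, Kira 3, Zara 1, Ximena 3.
Exactly 2: Farid — 1 robot.

1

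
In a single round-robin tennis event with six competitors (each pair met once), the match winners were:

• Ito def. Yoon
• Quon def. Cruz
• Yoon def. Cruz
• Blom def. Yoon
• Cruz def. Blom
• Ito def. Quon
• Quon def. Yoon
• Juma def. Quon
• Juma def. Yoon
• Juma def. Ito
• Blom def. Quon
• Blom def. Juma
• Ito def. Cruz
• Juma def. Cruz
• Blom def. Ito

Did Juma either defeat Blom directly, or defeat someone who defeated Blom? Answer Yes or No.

Juma did not beat Blom directly.
Juma beat Yoon, Ito, Cruz, Quon. Of those, Cruz beat Blom.

Yes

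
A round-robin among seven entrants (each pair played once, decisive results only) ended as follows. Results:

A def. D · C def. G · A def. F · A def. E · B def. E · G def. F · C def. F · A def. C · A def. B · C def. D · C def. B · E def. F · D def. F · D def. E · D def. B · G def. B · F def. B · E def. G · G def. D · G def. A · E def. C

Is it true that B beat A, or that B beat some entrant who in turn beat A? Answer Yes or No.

No

B did not beat A directly.
B beat E, but each of them lost to A. No two-step path.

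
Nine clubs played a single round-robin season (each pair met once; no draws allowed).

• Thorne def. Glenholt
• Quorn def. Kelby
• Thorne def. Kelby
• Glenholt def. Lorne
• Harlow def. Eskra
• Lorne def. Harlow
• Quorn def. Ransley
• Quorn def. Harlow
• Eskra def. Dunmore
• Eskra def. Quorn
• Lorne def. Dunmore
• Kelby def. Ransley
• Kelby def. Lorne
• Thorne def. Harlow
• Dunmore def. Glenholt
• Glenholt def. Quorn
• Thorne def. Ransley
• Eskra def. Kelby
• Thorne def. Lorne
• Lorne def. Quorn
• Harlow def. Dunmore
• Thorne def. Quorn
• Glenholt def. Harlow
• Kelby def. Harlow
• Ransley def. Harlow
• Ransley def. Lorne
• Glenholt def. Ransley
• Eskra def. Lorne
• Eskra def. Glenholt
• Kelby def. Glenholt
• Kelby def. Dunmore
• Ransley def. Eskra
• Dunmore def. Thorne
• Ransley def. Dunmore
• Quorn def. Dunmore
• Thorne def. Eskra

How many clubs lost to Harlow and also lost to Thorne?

Harlow beat: Dunmore, Eskra.
Thorne beat: Lorne, Ransley, Quorn, Glenholt, Kelby, Harlow, Eskra.
Both beat: Eskra — 1.

1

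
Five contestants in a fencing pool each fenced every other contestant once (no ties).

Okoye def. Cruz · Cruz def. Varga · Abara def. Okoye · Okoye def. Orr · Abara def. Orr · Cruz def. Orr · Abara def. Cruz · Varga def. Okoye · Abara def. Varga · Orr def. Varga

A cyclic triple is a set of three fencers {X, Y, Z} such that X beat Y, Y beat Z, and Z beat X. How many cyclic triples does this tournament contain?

2

Win totals: Varga 1, Orr 1, Okoye 2, Cruz 2, Abara 4.
A fencer with w wins dominates both others in C(w,2) triples; summing gives 0 + 0 + 1 + 1 + 6 = 8 transitive triples.
Total triples C(5,3) = 10, so cyclic triples = 10 − 8 = 2.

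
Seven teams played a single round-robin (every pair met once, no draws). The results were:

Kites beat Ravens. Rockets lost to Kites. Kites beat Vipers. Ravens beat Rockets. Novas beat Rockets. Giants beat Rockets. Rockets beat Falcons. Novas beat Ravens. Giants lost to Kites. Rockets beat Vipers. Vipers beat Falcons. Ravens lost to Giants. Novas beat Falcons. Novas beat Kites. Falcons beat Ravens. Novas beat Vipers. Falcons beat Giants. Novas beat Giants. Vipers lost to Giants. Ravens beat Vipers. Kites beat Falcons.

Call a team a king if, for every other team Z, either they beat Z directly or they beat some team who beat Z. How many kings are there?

Falcons cannot reach Novas, Kites in two steps.
Novas reaches everyone (king).
Ravens cannot reach Novas, Kites, Giants in two steps.
Vipers cannot reach Novas, Kites, Rockets in two steps.
Kites cannot reach Novas in two steps.
Rockets cannot reach Novas, Kites in two steps.
Giants cannot reach Novas, Kites in two steps.
Kings: Novas — 1.

1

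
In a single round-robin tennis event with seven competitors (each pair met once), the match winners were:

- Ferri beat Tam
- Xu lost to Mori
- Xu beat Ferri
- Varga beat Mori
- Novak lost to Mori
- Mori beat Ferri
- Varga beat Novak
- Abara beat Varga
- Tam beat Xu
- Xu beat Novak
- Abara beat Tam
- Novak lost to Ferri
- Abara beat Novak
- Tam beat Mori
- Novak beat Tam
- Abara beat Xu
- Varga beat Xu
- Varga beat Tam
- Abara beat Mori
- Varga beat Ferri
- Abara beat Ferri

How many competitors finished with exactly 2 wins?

3

Win totals: Xu 2, Varga 5, Abara 6, Tam 2, Novak 1, Ferri 2, Mori 3.
Exactly 2: Xu, Tam, Ferri — 3 competitors.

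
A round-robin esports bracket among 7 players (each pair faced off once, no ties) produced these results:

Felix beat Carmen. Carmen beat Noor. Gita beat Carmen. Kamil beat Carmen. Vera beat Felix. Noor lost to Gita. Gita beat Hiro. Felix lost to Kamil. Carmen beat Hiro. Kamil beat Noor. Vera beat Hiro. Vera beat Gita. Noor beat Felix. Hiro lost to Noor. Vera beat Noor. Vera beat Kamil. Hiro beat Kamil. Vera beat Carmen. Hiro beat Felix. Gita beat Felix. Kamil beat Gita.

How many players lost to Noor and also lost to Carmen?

Noor beat: Felix, Hiro.
Carmen beat: Noor, Hiro.
Both beat: Hiro — 1.

1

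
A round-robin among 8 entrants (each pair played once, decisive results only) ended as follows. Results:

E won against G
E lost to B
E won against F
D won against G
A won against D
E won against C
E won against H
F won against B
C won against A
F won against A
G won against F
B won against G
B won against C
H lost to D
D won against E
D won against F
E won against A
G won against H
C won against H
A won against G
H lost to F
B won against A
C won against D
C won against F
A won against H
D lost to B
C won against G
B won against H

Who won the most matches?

Win totals: A 3, B 6, C 5, D 4, E 5, F 3, G 2, H 0.
B leads with 6 wins (next highest: 5).

B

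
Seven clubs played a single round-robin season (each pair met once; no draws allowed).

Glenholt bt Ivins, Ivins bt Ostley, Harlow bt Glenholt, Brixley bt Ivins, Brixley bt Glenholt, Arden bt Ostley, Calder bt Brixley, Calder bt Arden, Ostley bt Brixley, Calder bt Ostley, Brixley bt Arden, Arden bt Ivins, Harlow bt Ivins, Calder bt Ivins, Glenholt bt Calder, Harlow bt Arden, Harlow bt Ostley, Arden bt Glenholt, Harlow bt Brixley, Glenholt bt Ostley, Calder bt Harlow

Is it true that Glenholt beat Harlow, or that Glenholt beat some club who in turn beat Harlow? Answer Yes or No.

Yes

Glenholt did not beat Harlow directly.
Glenholt beat Calder, Ostley, Ivins. Of those, Calder beat Harlow.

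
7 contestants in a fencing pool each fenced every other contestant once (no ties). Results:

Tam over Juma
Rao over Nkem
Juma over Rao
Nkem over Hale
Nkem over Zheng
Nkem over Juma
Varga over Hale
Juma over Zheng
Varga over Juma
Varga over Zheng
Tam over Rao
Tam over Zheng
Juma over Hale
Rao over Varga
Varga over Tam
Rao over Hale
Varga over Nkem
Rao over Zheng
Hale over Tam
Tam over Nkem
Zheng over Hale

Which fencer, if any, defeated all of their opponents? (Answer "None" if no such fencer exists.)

None

Highest win total is Varga with 5 (out of 6 possible).
Varga lost to Rao, so no fencer went undefeated.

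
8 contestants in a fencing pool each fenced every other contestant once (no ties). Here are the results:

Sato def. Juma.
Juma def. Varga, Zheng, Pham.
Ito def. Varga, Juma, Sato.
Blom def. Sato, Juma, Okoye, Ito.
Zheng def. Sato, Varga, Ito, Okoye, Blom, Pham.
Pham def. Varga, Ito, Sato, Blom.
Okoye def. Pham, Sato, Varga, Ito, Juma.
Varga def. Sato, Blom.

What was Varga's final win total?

2

Varga's results: beat Blom, Sato; lost to Pham, Zheng, Okoye, Ito, Juma.
That is 2 wins.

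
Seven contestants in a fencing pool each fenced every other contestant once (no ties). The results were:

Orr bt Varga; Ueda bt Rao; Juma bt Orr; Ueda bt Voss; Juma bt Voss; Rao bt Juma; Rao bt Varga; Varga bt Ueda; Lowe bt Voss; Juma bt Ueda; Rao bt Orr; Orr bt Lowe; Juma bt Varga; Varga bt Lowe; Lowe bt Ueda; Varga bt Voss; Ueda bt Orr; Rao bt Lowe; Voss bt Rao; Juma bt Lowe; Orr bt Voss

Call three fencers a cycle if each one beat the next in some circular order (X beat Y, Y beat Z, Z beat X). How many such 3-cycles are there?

9

Win totals: Voss 1, Varga 3, Ueda 3, Lowe 2, Juma 5, Orr 3, Rao 4.
A fencer with w wins dominates both others in C(w,2) triples; summing gives 0 + 3 + 3 + 1 + 10 + 3 + 6 = 26 transitive triples.
Total triples C(7,3) = 35, so cyclic triples = 35 − 26 = 9.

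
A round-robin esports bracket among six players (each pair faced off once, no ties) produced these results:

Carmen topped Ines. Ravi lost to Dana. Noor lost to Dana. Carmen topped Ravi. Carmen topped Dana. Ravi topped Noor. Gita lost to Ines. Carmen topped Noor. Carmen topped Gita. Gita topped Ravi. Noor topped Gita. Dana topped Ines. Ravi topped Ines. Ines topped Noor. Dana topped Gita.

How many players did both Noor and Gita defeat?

0

Noor beat: Gita.
Gita beat: Ravi.
No one was beaten by both.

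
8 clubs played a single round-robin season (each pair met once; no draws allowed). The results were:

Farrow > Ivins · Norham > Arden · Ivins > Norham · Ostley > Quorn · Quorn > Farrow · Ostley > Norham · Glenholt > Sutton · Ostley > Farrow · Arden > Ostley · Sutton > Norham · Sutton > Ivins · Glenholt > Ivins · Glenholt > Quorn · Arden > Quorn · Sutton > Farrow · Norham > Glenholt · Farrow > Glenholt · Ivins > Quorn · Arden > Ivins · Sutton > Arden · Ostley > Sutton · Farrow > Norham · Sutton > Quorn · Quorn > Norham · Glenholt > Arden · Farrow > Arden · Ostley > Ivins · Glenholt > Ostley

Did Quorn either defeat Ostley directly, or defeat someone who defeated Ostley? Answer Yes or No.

Quorn did not beat Ostley directly.
Quorn beat Farrow, Norham, but each of them lost to Ostley. No two-step path.

No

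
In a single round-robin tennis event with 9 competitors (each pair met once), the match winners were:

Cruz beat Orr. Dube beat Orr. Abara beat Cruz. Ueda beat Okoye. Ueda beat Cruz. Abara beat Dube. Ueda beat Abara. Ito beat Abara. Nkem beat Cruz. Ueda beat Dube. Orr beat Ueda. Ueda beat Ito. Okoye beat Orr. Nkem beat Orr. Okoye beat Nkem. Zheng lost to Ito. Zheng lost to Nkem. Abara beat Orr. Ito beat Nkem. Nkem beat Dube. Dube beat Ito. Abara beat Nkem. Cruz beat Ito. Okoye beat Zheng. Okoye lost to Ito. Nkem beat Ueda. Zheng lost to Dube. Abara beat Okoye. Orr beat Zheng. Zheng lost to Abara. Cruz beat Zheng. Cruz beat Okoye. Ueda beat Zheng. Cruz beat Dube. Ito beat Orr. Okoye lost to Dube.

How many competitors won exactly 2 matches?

1

Win totals: Orr 2, Ueda 6, Nkem 5, Abara 6, Cruz 5, Ito 5, Okoye 3, Zheng 0, Dube 4.
Exactly 2: Orr — 1 competitor.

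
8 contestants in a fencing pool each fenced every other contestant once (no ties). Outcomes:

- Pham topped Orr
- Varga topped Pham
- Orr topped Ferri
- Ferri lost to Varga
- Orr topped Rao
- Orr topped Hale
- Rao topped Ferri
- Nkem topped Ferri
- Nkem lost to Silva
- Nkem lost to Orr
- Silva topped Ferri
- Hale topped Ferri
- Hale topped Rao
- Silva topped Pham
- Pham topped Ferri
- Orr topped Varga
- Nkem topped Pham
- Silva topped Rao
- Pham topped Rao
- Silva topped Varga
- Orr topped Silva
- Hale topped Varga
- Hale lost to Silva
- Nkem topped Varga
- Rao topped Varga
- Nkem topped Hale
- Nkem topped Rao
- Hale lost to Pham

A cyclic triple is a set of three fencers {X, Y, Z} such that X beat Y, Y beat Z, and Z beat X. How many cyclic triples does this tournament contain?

5

Win totals: Nkem 5, Hale 3, Orr 6, Silva 6, Ferri 0, Pham 4, Rao 2, Varga 2.
A fencer with w wins dominates both others in C(w,2) triples; summing gives 10 + 3 + 15 + 15 + 0 + 6 + 1 + 1 = 51 transitive triples.
Total triples C(8,3) = 56, so cyclic triples = 56 − 51 = 5.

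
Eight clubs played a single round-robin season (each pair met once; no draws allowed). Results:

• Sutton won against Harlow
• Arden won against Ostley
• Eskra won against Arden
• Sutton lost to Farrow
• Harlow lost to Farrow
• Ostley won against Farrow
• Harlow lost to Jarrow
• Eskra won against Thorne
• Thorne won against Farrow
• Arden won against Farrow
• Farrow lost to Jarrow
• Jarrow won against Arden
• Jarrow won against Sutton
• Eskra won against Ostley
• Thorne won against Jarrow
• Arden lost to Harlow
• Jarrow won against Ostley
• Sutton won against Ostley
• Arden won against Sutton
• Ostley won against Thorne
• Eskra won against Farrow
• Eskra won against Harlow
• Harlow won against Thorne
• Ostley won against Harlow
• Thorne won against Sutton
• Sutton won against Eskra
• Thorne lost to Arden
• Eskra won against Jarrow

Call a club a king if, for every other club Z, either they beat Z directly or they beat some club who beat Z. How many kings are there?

5

Arden reaches everyone (king).
Sutton reaches everyone (king).
Ostley cannot reach Eskra in two steps.
Jarrow reaches everyone (king).
Harlow cannot reach Eskra in two steps.
Eskra reaches everyone (king).
Farrow cannot reach Jarrow in two steps.
Thorne reaches everyone (king).
Kings: Arden, Sutton, Jarrow, Eskra, Thorne — 5.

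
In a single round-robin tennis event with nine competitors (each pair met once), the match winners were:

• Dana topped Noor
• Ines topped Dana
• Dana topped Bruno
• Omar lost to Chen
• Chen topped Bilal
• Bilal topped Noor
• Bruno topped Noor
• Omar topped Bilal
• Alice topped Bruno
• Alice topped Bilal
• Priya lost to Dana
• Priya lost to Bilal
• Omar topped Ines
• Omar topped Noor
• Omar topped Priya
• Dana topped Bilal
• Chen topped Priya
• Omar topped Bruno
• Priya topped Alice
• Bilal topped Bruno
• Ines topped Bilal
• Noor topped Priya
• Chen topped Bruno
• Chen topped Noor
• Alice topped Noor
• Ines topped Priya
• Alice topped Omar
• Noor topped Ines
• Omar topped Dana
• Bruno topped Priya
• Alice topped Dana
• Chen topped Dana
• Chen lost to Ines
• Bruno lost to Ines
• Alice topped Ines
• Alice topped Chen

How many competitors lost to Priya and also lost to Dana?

Priya beat: Alice.
Dana beat: Priya, Noor, Bilal, Bruno.
No one was beaten by both.

0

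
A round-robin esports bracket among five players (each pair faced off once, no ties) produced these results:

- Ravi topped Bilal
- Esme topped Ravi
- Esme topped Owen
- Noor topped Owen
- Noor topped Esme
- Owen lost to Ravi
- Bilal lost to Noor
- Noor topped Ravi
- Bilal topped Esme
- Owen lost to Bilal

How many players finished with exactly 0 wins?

Win totals: Ravi 2, Esme 2, Owen 0, Noor 4, Bilal 2.
Exactly 0: Owen — 1 player.

1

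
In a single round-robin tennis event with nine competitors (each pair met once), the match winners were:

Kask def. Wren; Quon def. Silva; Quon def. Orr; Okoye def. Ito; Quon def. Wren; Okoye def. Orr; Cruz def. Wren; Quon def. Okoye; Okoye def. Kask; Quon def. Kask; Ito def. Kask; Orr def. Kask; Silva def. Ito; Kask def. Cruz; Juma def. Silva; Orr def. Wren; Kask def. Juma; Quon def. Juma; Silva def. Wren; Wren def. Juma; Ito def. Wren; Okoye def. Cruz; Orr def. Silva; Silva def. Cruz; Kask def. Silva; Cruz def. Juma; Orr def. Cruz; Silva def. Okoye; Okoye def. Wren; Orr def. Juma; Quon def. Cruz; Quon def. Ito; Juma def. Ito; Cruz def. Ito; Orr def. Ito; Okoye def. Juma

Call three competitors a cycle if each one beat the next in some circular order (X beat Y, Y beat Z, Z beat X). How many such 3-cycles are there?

Win totals: Silva 4, Quon 8, Juma 2, Wren 1, Cruz 3, Orr 6, Ito 2, Kask 4, Okoye 6.
A competitor with w wins dominates both others in C(w,2) triples; summing gives 6 + 28 + 1 + 0 + 3 + 15 + 1 + 6 + 15 = 75 transitive triples.
Total triples C(9,3) = 84, so cyclic triples = 84 − 75 = 9.

9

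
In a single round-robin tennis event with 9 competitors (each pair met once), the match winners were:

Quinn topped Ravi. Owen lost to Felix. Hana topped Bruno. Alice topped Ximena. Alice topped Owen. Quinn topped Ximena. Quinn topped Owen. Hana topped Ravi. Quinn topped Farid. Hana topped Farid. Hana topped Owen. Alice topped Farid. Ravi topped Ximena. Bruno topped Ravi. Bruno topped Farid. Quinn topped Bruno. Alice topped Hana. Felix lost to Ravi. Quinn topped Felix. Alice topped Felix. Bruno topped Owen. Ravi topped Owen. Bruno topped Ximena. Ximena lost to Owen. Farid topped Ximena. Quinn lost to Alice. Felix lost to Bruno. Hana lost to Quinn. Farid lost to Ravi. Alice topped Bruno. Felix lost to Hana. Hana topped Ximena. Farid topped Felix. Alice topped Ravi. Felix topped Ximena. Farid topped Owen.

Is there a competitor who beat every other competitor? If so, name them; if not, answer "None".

Alice has 8 wins out of 8 opponents — a perfect record.

Alice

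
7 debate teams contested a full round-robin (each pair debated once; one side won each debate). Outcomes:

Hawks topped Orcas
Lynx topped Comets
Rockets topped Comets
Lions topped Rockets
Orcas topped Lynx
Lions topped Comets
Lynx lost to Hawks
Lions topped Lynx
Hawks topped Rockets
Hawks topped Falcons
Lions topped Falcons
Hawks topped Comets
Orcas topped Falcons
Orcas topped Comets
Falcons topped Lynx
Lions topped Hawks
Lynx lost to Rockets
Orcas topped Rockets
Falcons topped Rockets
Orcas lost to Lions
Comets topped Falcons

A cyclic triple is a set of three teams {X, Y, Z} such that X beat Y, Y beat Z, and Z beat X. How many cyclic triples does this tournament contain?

2

Win totals: Comets 1, Rockets 2, Lions 6, Falcons 2, Lynx 1, Orcas 4, Hawks 5.
A team with w wins dominates both others in C(w,2) triples; summing gives 0 + 1 + 15 + 1 + 0 + 6 + 10 = 33 transitive triples.
Total triples C(7,3) = 35, so cyclic triples = 35 − 33 = 2.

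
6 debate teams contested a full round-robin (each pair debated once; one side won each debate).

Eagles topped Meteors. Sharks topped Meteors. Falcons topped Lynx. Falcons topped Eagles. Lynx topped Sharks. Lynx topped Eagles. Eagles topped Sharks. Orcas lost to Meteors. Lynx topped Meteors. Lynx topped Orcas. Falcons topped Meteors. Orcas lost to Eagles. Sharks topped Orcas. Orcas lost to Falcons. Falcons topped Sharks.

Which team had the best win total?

Win totals: Falcons 5, Sharks 2, Orcas 0, Lynx 4, Meteors 1, Eagles 3.
Falcons leads with 5 wins (next highest: 4).

Falcons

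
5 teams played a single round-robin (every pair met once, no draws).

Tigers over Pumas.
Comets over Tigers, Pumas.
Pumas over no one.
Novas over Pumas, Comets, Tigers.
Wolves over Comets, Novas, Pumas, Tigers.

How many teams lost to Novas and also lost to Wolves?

3

Novas beat: Comets, Pumas, Tigers.
Wolves beat: Comets, Pumas, Tigers, Novas.
Both beat: Comets, Pumas, Tigers — 3.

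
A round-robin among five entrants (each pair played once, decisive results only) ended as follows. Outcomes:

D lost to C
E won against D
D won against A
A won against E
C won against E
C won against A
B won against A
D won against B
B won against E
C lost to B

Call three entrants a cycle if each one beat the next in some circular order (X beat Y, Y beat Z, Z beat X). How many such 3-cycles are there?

3

Win totals: A 1, B 3, C 3, D 2, E 1.
An entrant with w wins dominates both others in C(w,2) triples; summing gives 0 + 3 + 3 + 1 + 0 = 7 transitive triples.
Total triples C(5,3) = 10, so cyclic triples = 10 − 7 = 3.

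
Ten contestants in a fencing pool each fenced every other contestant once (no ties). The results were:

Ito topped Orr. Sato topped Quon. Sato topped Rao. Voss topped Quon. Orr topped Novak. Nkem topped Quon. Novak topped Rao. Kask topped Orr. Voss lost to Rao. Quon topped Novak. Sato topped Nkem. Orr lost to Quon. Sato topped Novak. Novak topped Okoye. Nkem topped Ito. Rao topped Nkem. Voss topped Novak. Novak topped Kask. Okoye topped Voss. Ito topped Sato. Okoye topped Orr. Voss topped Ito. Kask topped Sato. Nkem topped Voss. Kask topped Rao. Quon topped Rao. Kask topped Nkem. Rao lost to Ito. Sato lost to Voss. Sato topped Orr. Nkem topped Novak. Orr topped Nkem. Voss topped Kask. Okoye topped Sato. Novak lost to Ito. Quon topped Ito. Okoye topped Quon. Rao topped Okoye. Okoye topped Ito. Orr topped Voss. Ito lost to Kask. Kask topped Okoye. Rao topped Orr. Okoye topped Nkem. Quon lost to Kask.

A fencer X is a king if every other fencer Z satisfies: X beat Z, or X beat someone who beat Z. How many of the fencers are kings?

Nkem reaches everyone (king).
Rao reaches everyone (king).
Kask reaches everyone (king).
Okoye reaches everyone (king).
Quon reaches everyone (king).
Ito reaches everyone (king).
Orr reaches everyone (king).
Voss reaches everyone (king).
Novak reaches everyone (king).
Sato reaches everyone (king).
Kings: Nkem, Rao, Kask, Okoye, Quon, Ito, Orr, Voss, Novak, Sato — 10.

10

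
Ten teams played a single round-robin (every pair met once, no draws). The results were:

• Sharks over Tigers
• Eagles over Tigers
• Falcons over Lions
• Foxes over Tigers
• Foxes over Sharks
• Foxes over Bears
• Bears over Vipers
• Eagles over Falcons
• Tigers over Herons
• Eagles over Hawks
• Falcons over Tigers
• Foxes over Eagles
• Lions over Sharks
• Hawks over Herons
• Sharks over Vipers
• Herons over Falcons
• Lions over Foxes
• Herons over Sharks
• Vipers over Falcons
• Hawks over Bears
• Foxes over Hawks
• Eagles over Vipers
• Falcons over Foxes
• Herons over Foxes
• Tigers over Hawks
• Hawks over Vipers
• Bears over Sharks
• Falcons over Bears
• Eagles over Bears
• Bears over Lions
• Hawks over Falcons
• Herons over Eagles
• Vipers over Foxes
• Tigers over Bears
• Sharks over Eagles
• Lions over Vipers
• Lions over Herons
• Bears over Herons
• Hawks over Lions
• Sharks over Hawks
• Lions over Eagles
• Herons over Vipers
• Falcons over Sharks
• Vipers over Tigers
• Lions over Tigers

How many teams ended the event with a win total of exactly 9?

Win totals: Eagles 5, Foxes 5, Bears 4, Herons 5, Sharks 4, Lions 6, Vipers 3, Hawks 5, Falcons 5, Tigers 3.
No team has exactly 9 wins.

0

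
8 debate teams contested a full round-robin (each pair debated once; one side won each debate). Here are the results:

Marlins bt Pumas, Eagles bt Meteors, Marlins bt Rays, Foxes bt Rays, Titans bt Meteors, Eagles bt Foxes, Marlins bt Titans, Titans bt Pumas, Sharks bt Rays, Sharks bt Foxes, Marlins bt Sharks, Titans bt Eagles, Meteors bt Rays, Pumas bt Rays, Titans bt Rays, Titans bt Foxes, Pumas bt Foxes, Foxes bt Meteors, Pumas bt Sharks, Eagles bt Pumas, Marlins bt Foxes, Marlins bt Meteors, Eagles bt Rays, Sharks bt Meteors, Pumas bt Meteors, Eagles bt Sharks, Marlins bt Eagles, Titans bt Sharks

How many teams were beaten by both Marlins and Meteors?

1

Marlins beat: Meteors, Titans, Pumas, Eagles, Sharks, Foxes, Rays.
Meteors beat: Rays.
Both beat: Rays — 1.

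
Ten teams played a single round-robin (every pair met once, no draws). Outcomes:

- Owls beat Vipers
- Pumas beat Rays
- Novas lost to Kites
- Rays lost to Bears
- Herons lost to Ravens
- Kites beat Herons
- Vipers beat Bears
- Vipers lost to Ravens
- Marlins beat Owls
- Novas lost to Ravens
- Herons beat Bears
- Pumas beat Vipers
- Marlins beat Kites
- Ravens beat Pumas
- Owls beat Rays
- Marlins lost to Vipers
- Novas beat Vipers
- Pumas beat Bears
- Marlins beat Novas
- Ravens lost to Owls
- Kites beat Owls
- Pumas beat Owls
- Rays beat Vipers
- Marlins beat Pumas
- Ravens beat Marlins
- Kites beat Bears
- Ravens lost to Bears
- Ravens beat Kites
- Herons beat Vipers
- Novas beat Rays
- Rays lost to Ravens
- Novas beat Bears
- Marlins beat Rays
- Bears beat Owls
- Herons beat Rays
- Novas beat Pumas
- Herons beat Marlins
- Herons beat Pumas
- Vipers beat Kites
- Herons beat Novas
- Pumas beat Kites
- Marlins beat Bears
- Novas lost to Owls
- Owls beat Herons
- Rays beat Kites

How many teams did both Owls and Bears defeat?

2

Owls beat: Ravens, Rays, Herons, Vipers, Novas.
Bears beat: Ravens, Rays, Owls.
Both beat: Ravens, Rays — 2.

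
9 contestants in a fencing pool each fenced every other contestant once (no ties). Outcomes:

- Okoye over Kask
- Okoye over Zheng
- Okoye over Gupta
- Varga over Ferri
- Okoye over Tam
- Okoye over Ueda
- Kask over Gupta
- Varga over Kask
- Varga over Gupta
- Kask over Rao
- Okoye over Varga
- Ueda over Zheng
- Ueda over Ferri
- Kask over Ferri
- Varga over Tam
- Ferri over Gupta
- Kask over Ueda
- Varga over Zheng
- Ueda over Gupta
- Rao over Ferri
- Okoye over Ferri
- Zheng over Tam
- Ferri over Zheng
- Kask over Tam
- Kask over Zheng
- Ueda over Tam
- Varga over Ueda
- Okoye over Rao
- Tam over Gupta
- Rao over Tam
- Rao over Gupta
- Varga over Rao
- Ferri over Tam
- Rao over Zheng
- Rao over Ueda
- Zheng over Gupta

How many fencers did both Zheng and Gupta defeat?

Zheng beat: Gupta, Tam.
Gupta beat: no one.
No one was beaten by both.

0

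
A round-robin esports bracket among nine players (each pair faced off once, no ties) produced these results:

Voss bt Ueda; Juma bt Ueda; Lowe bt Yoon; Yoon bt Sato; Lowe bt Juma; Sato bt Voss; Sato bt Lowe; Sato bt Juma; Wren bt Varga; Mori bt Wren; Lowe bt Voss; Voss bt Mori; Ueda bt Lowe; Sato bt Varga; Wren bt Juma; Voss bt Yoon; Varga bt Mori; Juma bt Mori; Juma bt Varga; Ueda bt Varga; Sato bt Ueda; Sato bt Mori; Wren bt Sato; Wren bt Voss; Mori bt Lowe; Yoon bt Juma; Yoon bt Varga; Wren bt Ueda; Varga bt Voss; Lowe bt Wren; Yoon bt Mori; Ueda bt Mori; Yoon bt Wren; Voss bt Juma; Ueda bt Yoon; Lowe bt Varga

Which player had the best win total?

Sato

Win totals: Wren 5, Varga 2, Voss 4, Sato 6, Lowe 5, Juma 3, Ueda 4, Yoon 5, Mori 2.
Sato leads with 6 wins (next highest: 5).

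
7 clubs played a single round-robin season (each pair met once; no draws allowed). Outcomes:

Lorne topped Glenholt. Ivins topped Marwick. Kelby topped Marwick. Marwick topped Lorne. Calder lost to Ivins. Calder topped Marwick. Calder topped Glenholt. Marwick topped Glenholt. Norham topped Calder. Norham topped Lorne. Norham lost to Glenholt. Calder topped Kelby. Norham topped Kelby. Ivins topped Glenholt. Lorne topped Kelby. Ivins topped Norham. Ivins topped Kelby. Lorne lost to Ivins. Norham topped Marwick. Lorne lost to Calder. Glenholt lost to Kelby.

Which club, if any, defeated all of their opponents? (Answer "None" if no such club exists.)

Ivins has 6 wins out of 6 opponents — a perfect record.

Ivins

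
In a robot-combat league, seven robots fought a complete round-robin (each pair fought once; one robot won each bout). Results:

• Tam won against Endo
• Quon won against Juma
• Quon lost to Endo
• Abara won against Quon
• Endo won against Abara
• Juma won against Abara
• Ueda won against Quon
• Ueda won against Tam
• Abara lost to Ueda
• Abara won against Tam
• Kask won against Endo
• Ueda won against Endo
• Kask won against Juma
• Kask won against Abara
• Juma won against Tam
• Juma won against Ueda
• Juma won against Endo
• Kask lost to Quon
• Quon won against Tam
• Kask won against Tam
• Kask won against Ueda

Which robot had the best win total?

Win totals: Endo 2, Abara 2, Juma 4, Tam 1, Kask 5, Quon 3, Ueda 4.
Kask leads with 5 wins (next highest: 4).

Kask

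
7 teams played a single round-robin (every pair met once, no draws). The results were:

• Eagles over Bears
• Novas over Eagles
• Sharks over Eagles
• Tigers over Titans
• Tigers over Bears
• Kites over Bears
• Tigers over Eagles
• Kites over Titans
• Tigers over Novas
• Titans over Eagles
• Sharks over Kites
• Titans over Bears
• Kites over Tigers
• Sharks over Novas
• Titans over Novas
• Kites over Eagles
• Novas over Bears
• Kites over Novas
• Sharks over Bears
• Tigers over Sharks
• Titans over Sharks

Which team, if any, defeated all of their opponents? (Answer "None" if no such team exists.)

Highest win total is Tigers with 5 (out of 6 possible).
Tigers lost to Kites, so no team went undefeated.

None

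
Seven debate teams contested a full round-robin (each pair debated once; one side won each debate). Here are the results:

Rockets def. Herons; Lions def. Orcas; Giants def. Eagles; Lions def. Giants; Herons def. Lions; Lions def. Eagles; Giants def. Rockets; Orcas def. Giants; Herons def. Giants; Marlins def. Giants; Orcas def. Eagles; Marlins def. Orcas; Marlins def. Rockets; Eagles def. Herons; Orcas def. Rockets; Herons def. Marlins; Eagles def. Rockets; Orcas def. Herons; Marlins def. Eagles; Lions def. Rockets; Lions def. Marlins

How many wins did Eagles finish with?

2

Eagles' results: beat Rockets, Herons; lost to Orcas, Lions, Marlins, Giants.
That is 2 wins.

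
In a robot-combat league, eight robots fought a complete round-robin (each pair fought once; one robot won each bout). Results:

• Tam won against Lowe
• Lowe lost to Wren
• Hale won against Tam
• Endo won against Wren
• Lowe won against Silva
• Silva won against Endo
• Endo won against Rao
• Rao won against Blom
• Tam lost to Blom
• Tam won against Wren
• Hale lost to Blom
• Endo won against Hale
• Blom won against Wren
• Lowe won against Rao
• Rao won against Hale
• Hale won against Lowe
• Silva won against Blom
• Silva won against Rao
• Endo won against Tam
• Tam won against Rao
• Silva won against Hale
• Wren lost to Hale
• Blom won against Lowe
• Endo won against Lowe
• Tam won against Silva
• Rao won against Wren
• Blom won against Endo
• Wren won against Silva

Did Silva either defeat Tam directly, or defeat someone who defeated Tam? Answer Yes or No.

Yes

Silva did not beat Tam directly.
Silva beat Rao, Endo, Blom, Hale. Of those, Endo beat Tam.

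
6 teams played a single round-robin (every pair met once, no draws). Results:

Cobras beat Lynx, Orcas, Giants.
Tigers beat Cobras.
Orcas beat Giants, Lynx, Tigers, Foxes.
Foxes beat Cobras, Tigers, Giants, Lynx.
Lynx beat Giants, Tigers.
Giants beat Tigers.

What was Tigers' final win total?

Tigers' results: beat Cobras; lost to Giants, Lynx, Orcas, Foxes.
That is 1 win.

1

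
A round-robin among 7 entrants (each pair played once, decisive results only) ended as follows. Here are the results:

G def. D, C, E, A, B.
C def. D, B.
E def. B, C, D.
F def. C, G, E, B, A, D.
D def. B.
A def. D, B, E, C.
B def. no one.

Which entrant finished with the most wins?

F

Win totals: A 4, B 0, C 2, D 1, E 3, F 6, G 5.
F leads with 6 wins (next highest: 5).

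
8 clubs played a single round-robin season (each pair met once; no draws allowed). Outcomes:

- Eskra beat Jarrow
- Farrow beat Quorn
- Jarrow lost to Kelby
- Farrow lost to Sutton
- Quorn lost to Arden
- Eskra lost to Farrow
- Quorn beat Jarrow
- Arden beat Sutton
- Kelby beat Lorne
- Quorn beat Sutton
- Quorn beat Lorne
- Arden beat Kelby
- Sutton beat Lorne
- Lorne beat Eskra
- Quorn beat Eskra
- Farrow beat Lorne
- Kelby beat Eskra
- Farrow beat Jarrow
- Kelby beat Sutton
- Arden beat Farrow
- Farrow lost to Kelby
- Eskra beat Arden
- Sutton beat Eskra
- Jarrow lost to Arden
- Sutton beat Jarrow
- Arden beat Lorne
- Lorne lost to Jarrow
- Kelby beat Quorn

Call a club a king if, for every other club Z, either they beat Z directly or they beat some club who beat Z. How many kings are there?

3

Jarrow cannot reach Kelby, Arden, Farrow, Sutton, Quorn in two steps.
Kelby reaches everyone (king).
Arden reaches everyone (king).
Farrow cannot reach Kelby in two steps.
Eskra reaches everyone (king).
Sutton cannot reach Kelby in two steps.
Lorne cannot reach Kelby, Farrow, Sutton, Quorn in two steps.
Quorn cannot reach Kelby in two steps.
Kings: Kelby, Arden, Eskra — 3.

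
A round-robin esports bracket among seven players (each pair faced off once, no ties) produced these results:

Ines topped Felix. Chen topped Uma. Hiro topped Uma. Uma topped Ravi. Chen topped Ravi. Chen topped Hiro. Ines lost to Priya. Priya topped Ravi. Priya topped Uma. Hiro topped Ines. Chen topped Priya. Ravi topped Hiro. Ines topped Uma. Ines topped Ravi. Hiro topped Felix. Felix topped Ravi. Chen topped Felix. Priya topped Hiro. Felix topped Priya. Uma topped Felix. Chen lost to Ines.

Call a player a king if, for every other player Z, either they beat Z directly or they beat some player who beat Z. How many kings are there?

4

Felix cannot reach Chen in two steps.
Ines reaches everyone (king).
Chen reaches everyone (king).
Ravi cannot reach Chen, Priya in two steps.
Uma cannot reach Ines, Chen in two steps.
Hiro reaches everyone (king).
Priya reaches everyone (king).
Kings: Ines, Chen, Hiro, Priya — 4.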